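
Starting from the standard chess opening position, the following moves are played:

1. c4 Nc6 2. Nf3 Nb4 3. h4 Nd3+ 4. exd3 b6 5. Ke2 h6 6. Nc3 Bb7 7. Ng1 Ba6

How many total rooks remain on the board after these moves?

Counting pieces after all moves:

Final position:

  a b c d e f g h
  ─────────────────
8│♜ · · ♛ ♚ ♝ ♞ ♜│8
7│♟ · ♟ ♟ ♟ ♟ ♟ ·│7
6│♝ ♟ · · · · · ♟│6
5│· · · · · · · ·│5
4│· · ♙ · · · · ♙│4
3│· · ♘ ♙ · · · ·│3
2│♙ ♙ · ♙ ♔ ♙ ♙ ·│2
1│♖ · ♗ ♕ · ♗ ♘ ♖│1
  ─────────────────
  a b c d e f g h


4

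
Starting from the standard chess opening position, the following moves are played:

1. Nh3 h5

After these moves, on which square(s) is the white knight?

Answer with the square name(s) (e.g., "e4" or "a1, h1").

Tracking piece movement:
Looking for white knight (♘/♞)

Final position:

  a b c d e f g h
  ─────────────────
8│♜ ♞ ♝ ♛ ♚ ♝ ♞ ♜│8
7│♟ ♟ ♟ ♟ ♟ ♟ ♟ ·│7
6│· · · · · · · ·│6
5│· · · · · · · ♟│5
4│· · · · · · · ·│4
3│· · · · · · · ♘│3
2│♙ ♙ ♙ ♙ ♙ ♙ ♙ ♙│2
1│♖ ♘ ♗ ♕ ♔ ♗ · ♖│1
  ─────────────────
  a b c d e f g h


b1, h3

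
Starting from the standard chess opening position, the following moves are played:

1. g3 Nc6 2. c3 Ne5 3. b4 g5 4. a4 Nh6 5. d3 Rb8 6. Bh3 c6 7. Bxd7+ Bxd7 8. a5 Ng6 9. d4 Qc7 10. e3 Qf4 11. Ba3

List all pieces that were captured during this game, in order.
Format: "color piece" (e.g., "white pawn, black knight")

Tracking captures:
  Bxd7+: captured black pawn
  Bxd7: captured white bishop

black pawn, white bishop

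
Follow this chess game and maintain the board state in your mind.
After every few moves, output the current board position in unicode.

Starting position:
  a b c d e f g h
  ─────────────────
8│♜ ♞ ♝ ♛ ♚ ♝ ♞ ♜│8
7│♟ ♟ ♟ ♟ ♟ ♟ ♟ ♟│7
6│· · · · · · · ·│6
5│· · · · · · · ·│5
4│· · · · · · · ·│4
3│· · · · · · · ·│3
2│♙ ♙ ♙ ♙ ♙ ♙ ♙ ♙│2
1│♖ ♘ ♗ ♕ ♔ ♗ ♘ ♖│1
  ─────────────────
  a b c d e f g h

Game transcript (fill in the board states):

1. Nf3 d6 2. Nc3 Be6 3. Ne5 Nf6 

  a b c d e f g h
  ─────────────────
8│♜ ♞ · ♛ ♚ ♝ · ♜│8
7│♟ ♟ ♟ · ♟ ♟ ♟ ♟│7
6│· · · ♟ ♝ ♞ · ·│6
5│· · · · ♘ · · ·│5
4│· · · · · · · ·│4
3│· · ♘ · · · · ·│3
2│♙ ♙ ♙ ♙ ♙ ♙ ♙ ♙│2
1│♖ · ♗ ♕ ♔ ♗ · ♖│1
  ─────────────────
  a b c d e f g h

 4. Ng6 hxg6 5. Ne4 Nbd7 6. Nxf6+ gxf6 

  a b c d e f g h
  ─────────────────
8│♜ · · ♛ ♚ ♝ · ♜│8
7│♟ ♟ ♟ ♞ ♟ ♟ · ·│7
6│· · · ♟ ♝ ♟ ♟ ·│6
5│· · · · · · · ·│5
4│· · · · · · · ·│4
3│· · · · · · · ·│3
2│♙ ♙ ♙ ♙ ♙ ♙ ♙ ♙│2
1│♖ · ♗ ♕ ♔ ♗ · ♖│1
  ─────────────────
  a b c d e f g h

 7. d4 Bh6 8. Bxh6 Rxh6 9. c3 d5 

  a b c d e f g h
  ─────────────────
8│♜ · · ♛ ♚ · · ·│8
7│♟ ♟ ♟ ♞ ♟ ♟ · ·│7
6│· · · · ♝ ♟ ♟ ♜│6
5│· · · ♟ · · · ·│5
4│· · · ♙ · · · ·│4
3│· · ♙ · · · · ·│3
2│♙ ♙ · · ♙ ♙ ♙ ♙│2
1│♖ · · ♕ ♔ ♗ · ♖│1
  ─────────────────
  a b c d e f g h

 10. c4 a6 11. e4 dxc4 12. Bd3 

  a b c d e f g h
  ─────────────────
8│♜ · · ♛ ♚ · · ·│8
7│· ♟ ♟ ♞ ♟ ♟ · ·│7
6│♟ · · · ♝ ♟ ♟ ♜│6
5│· · · · · · · ·│5
4│· · ♟ ♙ ♙ · · ·│4
3│· · · ♗ · · · ·│3
2│♙ ♙ · · · ♙ ♙ ♙│2
1│♖ · · ♕ ♔ · · ♖│1
  ─────────────────
  a b c d e f g h


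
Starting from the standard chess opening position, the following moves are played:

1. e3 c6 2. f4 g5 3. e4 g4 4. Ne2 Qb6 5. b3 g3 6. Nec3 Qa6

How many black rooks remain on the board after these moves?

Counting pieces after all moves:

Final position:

  a b c d e f g h
  ─────────────────
8│♜ ♞ ♝ · ♚ ♝ ♞ ♜│8
7│♟ ♟ · ♟ ♟ ♟ · ♟│7
6│♛ · ♟ · · · · ·│6
5│· · · · · · · ·│5
4│· · · · ♙ ♙ · ·│4
3│· ♙ ♘ · · · ♟ ·│3
2│♙ · ♙ ♙ · · ♙ ♙│2
1│♖ ♘ ♗ ♕ ♔ ♗ · ♖│1
  ─────────────────
  a b c d e f g h


2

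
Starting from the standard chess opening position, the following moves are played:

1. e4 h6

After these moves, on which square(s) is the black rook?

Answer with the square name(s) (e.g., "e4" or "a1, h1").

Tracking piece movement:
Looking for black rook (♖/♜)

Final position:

  a b c d e f g h
  ─────────────────
8│♜ ♞ ♝ ♛ ♚ ♝ ♞ ♜│8
7│♟ ♟ ♟ ♟ ♟ ♟ ♟ ·│7
6│· · · · · · · ♟│6
5│· · · · · · · ·│5
4│· · · · ♙ · · ·│4
3│· · · · · · · ·│3
2│♙ ♙ ♙ ♙ · ♙ ♙ ♙│2
1│♖ ♘ ♗ ♕ ♔ ♗ ♘ ♖│1
  ─────────────────
  a b c d e f g h


a8, h8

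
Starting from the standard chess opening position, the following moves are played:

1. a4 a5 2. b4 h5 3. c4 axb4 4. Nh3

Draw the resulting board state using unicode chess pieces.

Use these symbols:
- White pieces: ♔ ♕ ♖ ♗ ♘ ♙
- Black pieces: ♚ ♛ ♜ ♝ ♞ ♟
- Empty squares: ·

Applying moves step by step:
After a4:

♜ ♞ ♝ ♛ ♚ ♝ ♞ ♜
♟ ♟ ♟ ♟ ♟ ♟ ♟ ♟
· · · · · · · ·
· · · · · · · ·
♙ · · · · · · ·
· · · · · · · ·
· ♙ ♙ ♙ ♙ ♙ ♙ ♙
♖ ♘ ♗ ♕ ♔ ♗ ♘ ♖


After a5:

♜ ♞ ♝ ♛ ♚ ♝ ♞ ♜
· ♟ ♟ ♟ ♟ ♟ ♟ ♟
· · · · · · · ·
♟ · · · · · · ·
♙ · · · · · · ·
· · · · · · · ·
· ♙ ♙ ♙ ♙ ♙ ♙ ♙
♖ ♘ ♗ ♕ ♔ ♗ ♘ ♖


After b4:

♜ ♞ ♝ ♛ ♚ ♝ ♞ ♜
· ♟ ♟ ♟ ♟ ♟ ♟ ♟
· · · · · · · ·
♟ · · · · · · ·
♙ ♙ · · · · · ·
· · · · · · · ·
· · ♙ ♙ ♙ ♙ ♙ ♙
♖ ♘ ♗ ♕ ♔ ♗ ♘ ♖


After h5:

♜ ♞ ♝ ♛ ♚ ♝ ♞ ♜
· ♟ ♟ ♟ ♟ ♟ ♟ ·
· · · · · · · ·
♟ · · · · · · ♟
♙ ♙ · · · · · ·
· · · · · · · ·
· · ♙ ♙ ♙ ♙ ♙ ♙
♖ ♘ ♗ ♕ ♔ ♗ ♘ ♖


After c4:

♜ ♞ ♝ ♛ ♚ ♝ ♞ ♜
· ♟ ♟ ♟ ♟ ♟ ♟ ·
· · · · · · · ·
♟ · · · · · · ♟
♙ ♙ ♙ · · · · ·
· · · · · · · ·
· · · ♙ ♙ ♙ ♙ ♙
♖ ♘ ♗ ♕ ♔ ♗ ♘ ♖


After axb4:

♜ ♞ ♝ ♛ ♚ ♝ ♞ ♜
· ♟ ♟ ♟ ♟ ♟ ♟ ·
· · · · · · · ·
· · · · · · · ♟
♙ ♟ ♙ · · · · ·
· · · · · · · ·
· · · ♙ ♙ ♙ ♙ ♙
♖ ♘ ♗ ♕ ♔ ♗ ♘ ♖


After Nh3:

♜ ♞ ♝ ♛ ♚ ♝ ♞ ♜
· ♟ ♟ ♟ ♟ ♟ ♟ ·
· · · · · · · ·
· · · · · · · ♟
♙ ♟ ♙ · · · · ·
· · · · · · · ♘
· · · ♙ ♙ ♙ ♙ ♙
♖ ♘ ♗ ♕ ♔ ♗ · ♖



  a b c d e f g h
  ─────────────────
8│♜ ♞ ♝ ♛ ♚ ♝ ♞ ♜│8
7│· ♟ ♟ ♟ ♟ ♟ ♟ ·│7
6│· · · · · · · ·│6
5│· · · · · · · ♟│5
4│♙ ♟ ♙ · · · · ·│4
3│· · · · · · · ♘│3
2│· · · ♙ ♙ ♙ ♙ ♙│2
1│♖ ♘ ♗ ♕ ♔ ♗ · ♖│1
  ─────────────────
  a b c d e f g h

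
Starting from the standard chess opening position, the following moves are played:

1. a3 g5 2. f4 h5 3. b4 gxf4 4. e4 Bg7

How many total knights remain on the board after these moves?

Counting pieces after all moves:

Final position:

  a b c d e f g h
  ─────────────────
8│♜ ♞ ♝ ♛ ♚ · ♞ ♜│8
7│♟ ♟ ♟ ♟ ♟ ♟ ♝ ·│7
6│· · · · · · · ·│6
5│· · · · · · · ♟│5
4│· ♙ · · ♙ ♟ · ·│4
3│♙ · · · · · · ·│3
2│· · ♙ ♙ · · ♙ ♙│2
1│♖ ♘ ♗ ♕ ♔ ♗ ♘ ♖│1
  ─────────────────
  a b c d e f g h


4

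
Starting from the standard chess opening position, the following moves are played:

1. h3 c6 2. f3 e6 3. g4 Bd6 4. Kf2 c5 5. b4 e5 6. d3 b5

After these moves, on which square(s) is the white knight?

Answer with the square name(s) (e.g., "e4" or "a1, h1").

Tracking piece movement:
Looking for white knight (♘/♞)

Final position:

  a b c d e f g h
  ─────────────────
8│♜ ♞ ♝ ♛ ♚ · ♞ ♜│8
7│♟ · · ♟ · ♟ ♟ ♟│7
6│· · · ♝ · · · ·│6
5│· ♟ ♟ · ♟ · · ·│5
4│· ♙ · · · · ♙ ·│4
3│· · · ♙ · ♙ · ♙│3
2│♙ · ♙ · ♙ ♔ · ·│2
1│♖ ♘ ♗ ♕ · ♗ ♘ ♖│1
  ─────────────────
  a b c d e f g h


b1, g1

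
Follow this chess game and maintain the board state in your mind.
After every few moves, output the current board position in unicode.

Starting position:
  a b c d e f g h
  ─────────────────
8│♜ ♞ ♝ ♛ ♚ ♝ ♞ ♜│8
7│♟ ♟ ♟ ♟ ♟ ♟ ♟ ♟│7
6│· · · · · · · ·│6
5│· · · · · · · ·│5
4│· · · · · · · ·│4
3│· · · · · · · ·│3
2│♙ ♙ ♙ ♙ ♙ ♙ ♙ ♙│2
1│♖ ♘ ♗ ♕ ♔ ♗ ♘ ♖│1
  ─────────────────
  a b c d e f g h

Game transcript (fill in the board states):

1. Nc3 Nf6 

  a b c d e f g h
  ─────────────────
8│♜ ♞ ♝ ♛ ♚ ♝ · ♜│8
7│♟ ♟ ♟ ♟ ♟ ♟ ♟ ♟│7
6│· · · · · ♞ · ·│6
5│· · · · · · · ·│5
4│· · · · · · · ·│4
3│· · ♘ · · · · ·│3
2│♙ ♙ ♙ ♙ ♙ ♙ ♙ ♙│2
1│♖ · ♗ ♕ ♔ ♗ ♘ ♖│1
  ─────────────────
  a b c d e f g h

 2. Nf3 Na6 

  a b c d e f g h
  ─────────────────
8│♜ · ♝ ♛ ♚ ♝ · ♜│8
7│♟ ♟ ♟ ♟ ♟ ♟ ♟ ♟│7
6│♞ · · · · ♞ · ·│6
5│· · · · · · · ·│5
4│· · · · · · · ·│4
3│· · ♘ · · ♘ · ·│3
2│♙ ♙ ♙ ♙ ♙ ♙ ♙ ♙│2
1│♖ · ♗ ♕ ♔ ♗ · ♖│1
  ─────────────────
  a b c d e f g h

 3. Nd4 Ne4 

  a b c d e f g h
  ─────────────────
8│♜ · ♝ ♛ ♚ ♝ · ♜│8
7│♟ ♟ ♟ ♟ ♟ ♟ ♟ ♟│7
6│♞ · · · · · · ·│6
5│· · · · · · · ·│5
4│· · · ♘ ♞ · · ·│4
3│· · ♘ · · · · ·│3
2│♙ ♙ ♙ ♙ ♙ ♙ ♙ ♙│2
1│♖ · ♗ ♕ ♔ ♗ · ♖│1
  ─────────────────
  a b c d e f g h

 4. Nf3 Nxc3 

  a b c d e f g h
  ─────────────────
8│♜ · ♝ ♛ ♚ ♝ · ♜│8
7│♟ ♟ ♟ ♟ ♟ ♟ ♟ ♟│7
6│♞ · · · · · · ·│6
5│· · · · · · · ·│5
4│· · · · · · · ·│4
3│· · ♞ · · ♘ · ·│3
2│♙ ♙ ♙ ♙ ♙ ♙ ♙ ♙│2
1│♖ · ♗ ♕ ♔ ♗ · ♖│1
  ─────────────────
  a b c d e f g h

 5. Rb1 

  a b c d e f g h
  ─────────────────
8│♜ · ♝ ♛ ♚ ♝ · ♜│8
7│♟ ♟ ♟ ♟ ♟ ♟ ♟ ♟│7
6│♞ · · · · · · ·│6
5│· · · · · · · ·│5
4│· · · · · · · ·│4
3│· · ♞ · · ♘ · ·│3
2│♙ ♙ ♙ ♙ ♙ ♙ ♙ ♙│2
1│· ♖ ♗ ♕ ♔ ♗ · ♖│1
  ─────────────────
  a b c d e f g h


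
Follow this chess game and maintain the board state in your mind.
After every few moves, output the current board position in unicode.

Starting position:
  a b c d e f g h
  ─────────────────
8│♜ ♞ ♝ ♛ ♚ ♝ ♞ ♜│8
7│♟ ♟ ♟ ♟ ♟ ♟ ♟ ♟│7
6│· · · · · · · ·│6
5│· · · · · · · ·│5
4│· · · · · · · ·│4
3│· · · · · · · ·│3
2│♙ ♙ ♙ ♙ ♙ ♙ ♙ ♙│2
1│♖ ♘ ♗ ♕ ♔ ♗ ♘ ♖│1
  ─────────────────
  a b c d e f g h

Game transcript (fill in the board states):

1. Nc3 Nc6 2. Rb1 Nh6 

  a b c d e f g h
  ─────────────────
8│♜ · ♝ ♛ ♚ ♝ · ♜│8
7│♟ ♟ ♟ ♟ ♟ ♟ ♟ ♟│7
6│· · ♞ · · · · ♞│6
5│· · · · · · · ·│5
4│· · · · · · · ·│4
3│· · ♘ · · · · ·│3
2│♙ ♙ ♙ ♙ ♙ ♙ ♙ ♙│2
1│· ♖ ♗ ♕ ♔ ♗ ♘ ♖│1
  ─────────────────
  a b c d e f g h

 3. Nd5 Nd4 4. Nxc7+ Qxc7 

  a b c d e f g h
  ─────────────────
8│♜ · ♝ · ♚ ♝ · ♜│8
7│♟ ♟ ♛ ♟ ♟ ♟ ♟ ♟│7
6│· · · · · · · ♞│6
5│· · · · · · · ·│5
4│· · · ♞ · · · ·│4
3│· · · · · · · ·│3
2│♙ ♙ ♙ ♙ ♙ ♙ ♙ ♙│2
1│· ♖ ♗ ♕ ♔ ♗ ♘ ♖│1
  ─────────────────
  a b c d e f g h

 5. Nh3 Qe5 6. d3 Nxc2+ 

  a b c d e f g h
  ─────────────────
8│♜ · ♝ · ♚ ♝ · ♜│8
7│♟ ♟ · ♟ ♟ ♟ ♟ ♟│7
6│· · · · · · · ♞│6
5│· · · · ♛ · · ·│5
4│· · · · · · · ·│4
3│· · · ♙ · · · ♘│3
2│♙ ♙ ♞ · ♙ ♙ ♙ ♙│2
1│· ♖ ♗ ♕ ♔ ♗ · ♖│1
  ─────────────────
  a b c d e f g h

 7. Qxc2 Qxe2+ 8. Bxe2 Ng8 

  a b c d e f g h
  ─────────────────
8│♜ · ♝ · ♚ ♝ ♞ ♜│8
7│♟ ♟ · ♟ ♟ ♟ ♟ ♟│7
6│· · · · · · · ·│6
5│· · · · · · · ·│5
4│· · · · · · · ·│4
3│· · · ♙ · · · ♘│3
2│♙ ♙ ♕ · ♗ ♙ ♙ ♙│2
1│· ♖ ♗ · ♔ · · ♖│1
  ─────────────────
  a b c d e f g h

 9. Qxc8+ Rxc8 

  a b c d e f g h
  ─────────────────
8│· · ♜ · ♚ ♝ ♞ ♜│8
7│♟ ♟ · ♟ ♟ ♟ ♟ ♟│7
6│· · · · · · · ·│6
5│· · · · · · · ·│5
4│· · · · · · · ·│4
3│· · · ♙ · · · ♘│3
2│♙ ♙ · · ♗ ♙ ♙ ♙│2
1│· ♖ ♗ · ♔ · · ♖│1
  ─────────────────
  a b c d e f g h


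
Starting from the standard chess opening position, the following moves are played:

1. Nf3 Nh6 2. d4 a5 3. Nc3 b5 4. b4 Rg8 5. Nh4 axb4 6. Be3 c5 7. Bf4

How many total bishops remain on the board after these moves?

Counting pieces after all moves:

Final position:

  a b c d e f g h
  ─────────────────
8│♜ ♞ ♝ ♛ ♚ ♝ ♜ ·│8
7│· · · ♟ ♟ ♟ ♟ ♟│7
6│· · · · · · · ♞│6
5│· ♟ ♟ · · · · ·│5
4│· ♟ · ♙ · ♗ · ♘│4
3│· · ♘ · · · · ·│3
2│♙ · ♙ · ♙ ♙ ♙ ♙│2
1│♖ · · ♕ ♔ ♗ · ♖│1
  ─────────────────
  a b c d e f g h


4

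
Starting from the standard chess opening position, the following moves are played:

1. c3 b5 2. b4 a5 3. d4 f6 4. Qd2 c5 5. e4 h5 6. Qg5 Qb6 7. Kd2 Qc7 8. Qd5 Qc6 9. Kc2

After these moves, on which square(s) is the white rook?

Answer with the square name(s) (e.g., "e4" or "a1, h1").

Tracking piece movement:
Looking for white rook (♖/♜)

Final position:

  a b c d e f g h
  ─────────────────
8│♜ ♞ ♝ · ♚ ♝ ♞ ♜│8
7│· · · ♟ ♟ · ♟ ·│7
6│· · ♛ · · ♟ · ·│6
5│♟ ♟ ♟ ♕ · · · ♟│5
4│· ♙ · ♙ ♙ · · ·│4
3│· · ♙ · · · · ·│3
2│♙ · ♔ · · ♙ ♙ ♙│2
1│♖ ♘ ♗ · · ♗ ♘ ♖│1
  ─────────────────
  a b c d e f g h


a1, h1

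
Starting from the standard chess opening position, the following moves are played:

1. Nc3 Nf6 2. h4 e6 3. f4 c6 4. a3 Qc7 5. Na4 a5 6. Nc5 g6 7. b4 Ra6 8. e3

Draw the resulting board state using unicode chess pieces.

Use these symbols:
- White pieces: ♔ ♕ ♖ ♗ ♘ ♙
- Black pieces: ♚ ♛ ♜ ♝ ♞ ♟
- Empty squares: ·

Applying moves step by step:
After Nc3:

♜ ♞ ♝ ♛ ♚ ♝ ♞ ♜
♟ ♟ ♟ ♟ ♟ ♟ ♟ ♟
· · · · · · · ·
· · · · · · · ·
· · · · · · · ·
· · ♘ · · · · ·
♙ ♙ ♙ ♙ ♙ ♙ ♙ ♙
♖ · ♗ ♕ ♔ ♗ ♘ ♖


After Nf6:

♜ ♞ ♝ ♛ ♚ ♝ · ♜
♟ ♟ ♟ ♟ ♟ ♟ ♟ ♟
· · · · · ♞ · ·
· · · · · · · ·
· · · · · · · ·
· · ♘ · · · · ·
♙ ♙ ♙ ♙ ♙ ♙ ♙ ♙
♖ · ♗ ♕ ♔ ♗ ♘ ♖


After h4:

♜ ♞ ♝ ♛ ♚ ♝ · ♜
♟ ♟ ♟ ♟ ♟ ♟ ♟ ♟
· · · · · ♞ · ·
· · · · · · · ·
· · · · · · · ♙
· · ♘ · · · · ·
♙ ♙ ♙ ♙ ♙ ♙ ♙ ·
♖ · ♗ ♕ ♔ ♗ ♘ ♖


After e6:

♜ ♞ ♝ ♛ ♚ ♝ · ♜
♟ ♟ ♟ ♟ · ♟ ♟ ♟
· · · · ♟ ♞ · ·
· · · · · · · ·
· · · · · · · ♙
· · ♘ · · · · ·
♙ ♙ ♙ ♙ ♙ ♙ ♙ ·
♖ · ♗ ♕ ♔ ♗ ♘ ♖


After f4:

♜ ♞ ♝ ♛ ♚ ♝ · ♜
♟ ♟ ♟ ♟ · ♟ ♟ ♟
· · · · ♟ ♞ · ·
· · · · · · · ·
· · · · · ♙ · ♙
· · ♘ · · · · ·
♙ ♙ ♙ ♙ ♙ · ♙ ·
♖ · ♗ ♕ ♔ ♗ ♘ ♖


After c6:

♜ ♞ ♝ ♛ ♚ ♝ · ♜
♟ ♟ · ♟ · ♟ ♟ ♟
· · ♟ · ♟ ♞ · ·
· · · · · · · ·
· · · · · ♙ · ♙
· · ♘ · · · · ·
♙ ♙ ♙ ♙ ♙ · ♙ ·
♖ · ♗ ♕ ♔ ♗ ♘ ♖


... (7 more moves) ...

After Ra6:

· ♞ ♝ · ♚ ♝ · ♜
· ♟ ♛ ♟ · ♟ · ♟
♜ · ♟ · ♟ ♞ ♟ ·
♟ · ♘ · · · · ·
· ♙ · · · ♙ · ♙
♙ · · · · · · ·
· · ♙ ♙ ♙ · ♙ ·
♖ · ♗ ♕ ♔ ♗ ♘ ♖


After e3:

· ♞ ♝ · ♚ ♝ · ♜
· ♟ ♛ ♟ · ♟ · ♟
♜ · ♟ · ♟ ♞ ♟ ·
♟ · ♘ · · · · ·
· ♙ · · · ♙ · ♙
♙ · · · ♙ · · ·
· · ♙ ♙ · · ♙ ·
♖ · ♗ ♕ ♔ ♗ ♘ ♖



  a b c d e f g h
  ─────────────────
8│· ♞ ♝ · ♚ ♝ · ♜│8
7│· ♟ ♛ ♟ · ♟ · ♟│7
6│♜ · ♟ · ♟ ♞ ♟ ·│6
5│♟ · ♘ · · · · ·│5
4│· ♙ · · · ♙ · ♙│4
3│♙ · · · ♙ · · ·│3
2│· · ♙ ♙ · · ♙ ·│2
1│♖ · ♗ ♕ ♔ ♗ ♘ ♖│1
  ─────────────────
  a b c d e f g h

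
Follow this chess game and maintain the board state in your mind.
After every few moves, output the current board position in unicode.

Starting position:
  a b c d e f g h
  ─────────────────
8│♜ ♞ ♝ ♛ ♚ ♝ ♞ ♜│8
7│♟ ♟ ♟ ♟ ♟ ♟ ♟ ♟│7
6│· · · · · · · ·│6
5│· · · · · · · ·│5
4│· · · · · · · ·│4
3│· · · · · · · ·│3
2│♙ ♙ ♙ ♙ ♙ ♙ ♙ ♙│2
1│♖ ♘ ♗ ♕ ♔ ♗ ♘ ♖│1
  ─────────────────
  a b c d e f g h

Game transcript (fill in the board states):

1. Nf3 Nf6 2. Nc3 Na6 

  a b c d e f g h
  ─────────────────
8│♜ · ♝ ♛ ♚ ♝ · ♜│8
7│♟ ♟ ♟ ♟ ♟ ♟ ♟ ♟│7
6│♞ · · · · ♞ · ·│6
5│· · · · · · · ·│5
4│· · · · · · · ·│4
3│· · ♘ · · ♘ · ·│3
2│♙ ♙ ♙ ♙ ♙ ♙ ♙ ♙│2
1│♖ · ♗ ♕ ♔ ♗ · ♖│1
  ─────────────────
  a b c d e f g h

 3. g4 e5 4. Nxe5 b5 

  a b c d e f g h
  ─────────────────
8│♜ · ♝ ♛ ♚ ♝ · ♜│8
7│♟ · ♟ ♟ · ♟ ♟ ♟│7
6│♞ · · · · ♞ · ·│6
5│· ♟ · · ♘ · · ·│5
4│· · · · · · ♙ ·│4
3│· · ♘ · · · · ·│3
2│♙ ♙ ♙ ♙ ♙ ♙ · ♙│2
1│♖ · ♗ ♕ ♔ ♗ · ♖│1
  ─────────────────
  a b c d e f g h

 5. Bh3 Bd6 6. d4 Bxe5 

  a b c d e f g h
  ─────────────────
8│♜ · ♝ ♛ ♚ · · ♜│8
7│♟ · ♟ ♟ · ♟ ♟ ♟│7
6│♞ · · · · ♞ · ·│6
5│· ♟ · · ♝ · · ·│5
4│· · · ♙ · · ♙ ·│4
3│· · ♘ · · · · ♗│3
2│♙ ♙ ♙ · ♙ ♙ · ♙│2
1│♖ · ♗ ♕ ♔ · · ♖│1
  ─────────────────
  a b c d e f g h



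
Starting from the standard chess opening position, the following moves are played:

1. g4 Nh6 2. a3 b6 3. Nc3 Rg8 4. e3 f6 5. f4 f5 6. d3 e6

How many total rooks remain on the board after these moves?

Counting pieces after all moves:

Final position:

  a b c d e f g h
  ─────────────────
8│♜ ♞ ♝ ♛ ♚ ♝ ♜ ·│8
7│♟ · ♟ ♟ · · ♟ ♟│7
6│· ♟ · · ♟ · · ♞│6
5│· · · · · ♟ · ·│5
4│· · · · · ♙ ♙ ·│4
3│♙ · ♘ ♙ ♙ · · ·│3
2│· ♙ ♙ · · · · ♙│2
1│♖ · ♗ ♕ ♔ ♗ ♘ ♖│1
  ─────────────────
  a b c d e f g h


4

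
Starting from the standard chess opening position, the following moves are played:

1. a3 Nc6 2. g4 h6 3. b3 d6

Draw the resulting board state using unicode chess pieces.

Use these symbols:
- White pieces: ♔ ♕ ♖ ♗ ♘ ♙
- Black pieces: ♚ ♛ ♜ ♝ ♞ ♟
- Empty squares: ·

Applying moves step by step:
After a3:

♜ ♞ ♝ ♛ ♚ ♝ ♞ ♜
♟ ♟ ♟ ♟ ♟ ♟ ♟ ♟
· · · · · · · ·
· · · · · · · ·
· · · · · · · ·
♙ · · · · · · ·
· ♙ ♙ ♙ ♙ ♙ ♙ ♙
♖ ♘ ♗ ♕ ♔ ♗ ♘ ♖


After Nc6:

♜ · ♝ ♛ ♚ ♝ ♞ ♜
♟ ♟ ♟ ♟ ♟ ♟ ♟ ♟
· · ♞ · · · · ·
· · · · · · · ·
· · · · · · · ·
♙ · · · · · · ·
· ♙ ♙ ♙ ♙ ♙ ♙ ♙
♖ ♘ ♗ ♕ ♔ ♗ ♘ ♖


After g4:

♜ · ♝ ♛ ♚ ♝ ♞ ♜
♟ ♟ ♟ ♟ ♟ ♟ ♟ ♟
· · ♞ · · · · ·
· · · · · · · ·
· · · · · · ♙ ·
♙ · · · · · · ·
· ♙ ♙ ♙ ♙ ♙ · ♙
♖ ♘ ♗ ♕ ♔ ♗ ♘ ♖


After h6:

♜ · ♝ ♛ ♚ ♝ ♞ ♜
♟ ♟ ♟ ♟ ♟ ♟ ♟ ·
· · ♞ · · · · ♟
· · · · · · · ·
· · · · · · ♙ ·
♙ · · · · · · ·
· ♙ ♙ ♙ ♙ ♙ · ♙
♖ ♘ ♗ ♕ ♔ ♗ ♘ ♖


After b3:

♜ · ♝ ♛ ♚ ♝ ♞ ♜
♟ ♟ ♟ ♟ ♟ ♟ ♟ ·
· · ♞ · · · · ♟
· · · · · · · ·
· · · · · · ♙ ·
♙ ♙ · · · · · ·
· · ♙ ♙ ♙ ♙ · ♙
♖ ♘ ♗ ♕ ♔ ♗ ♘ ♖


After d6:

♜ · ♝ ♛ ♚ ♝ ♞ ♜
♟ ♟ ♟ · ♟ ♟ ♟ ·
· · ♞ ♟ · · · ♟
· · · · · · · ·
· · · · · · ♙ ·
♙ ♙ · · · · · ·
· · ♙ ♙ ♙ ♙ · ♙
♖ ♘ ♗ ♕ ♔ ♗ ♘ ♖



  a b c d e f g h
  ─────────────────
8│♜ · ♝ ♛ ♚ ♝ ♞ ♜│8
7│♟ ♟ ♟ · ♟ ♟ ♟ ·│7
6│· · ♞ ♟ · · · ♟│6
5│· · · · · · · ·│5
4│· · · · · · ♙ ·│4
3│♙ ♙ · · · · · ·│3
2│· · ♙ ♙ ♙ ♙ · ♙│2
1│♖ ♘ ♗ ♕ ♔ ♗ ♘ ♖│1
  ─────────────────
  a b c d e f g h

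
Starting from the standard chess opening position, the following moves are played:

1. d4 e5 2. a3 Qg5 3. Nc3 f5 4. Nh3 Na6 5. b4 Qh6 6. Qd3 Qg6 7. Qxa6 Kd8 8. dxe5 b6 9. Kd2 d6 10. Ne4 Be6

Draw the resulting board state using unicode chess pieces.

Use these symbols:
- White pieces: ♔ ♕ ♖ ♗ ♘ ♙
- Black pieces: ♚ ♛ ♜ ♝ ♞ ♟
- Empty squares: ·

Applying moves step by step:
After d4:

♜ ♞ ♝ ♛ ♚ ♝ ♞ ♜
♟ ♟ ♟ ♟ ♟ ♟ ♟ ♟
· · · · · · · ·
· · · · · · · ·
· · · ♙ · · · ·
· · · · · · · ·
♙ ♙ ♙ · ♙ ♙ ♙ ♙
♖ ♘ ♗ ♕ ♔ ♗ ♘ ♖


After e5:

♜ ♞ ♝ ♛ ♚ ♝ ♞ ♜
♟ ♟ ♟ ♟ · ♟ ♟ ♟
· · · · · · · ·
· · · · ♟ · · ·
· · · ♙ · · · ·
· · · · · · · ·
♙ ♙ ♙ · ♙ ♙ ♙ ♙
♖ ♘ ♗ ♕ ♔ ♗ ♘ ♖


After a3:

♜ ♞ ♝ ♛ ♚ ♝ ♞ ♜
♟ ♟ ♟ ♟ · ♟ ♟ ♟
· · · · · · · ·
· · · · ♟ · · ·
· · · ♙ · · · ·
♙ · · · · · · ·
· ♙ ♙ · ♙ ♙ ♙ ♙
♖ ♘ ♗ ♕ ♔ ♗ ♘ ♖


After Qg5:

♜ ♞ ♝ · ♚ ♝ ♞ ♜
♟ ♟ ♟ ♟ · ♟ ♟ ♟
· · · · · · · ·
· · · · ♟ · ♛ ·
· · · ♙ · · · ·
♙ · · · · · · ·
· ♙ ♙ · ♙ ♙ ♙ ♙
♖ ♘ ♗ ♕ ♔ ♗ ♘ ♖


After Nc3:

♜ ♞ ♝ · ♚ ♝ ♞ ♜
♟ ♟ ♟ ♟ · ♟ ♟ ♟
· · · · · · · ·
· · · · ♟ · ♛ ·
· · · ♙ · · · ·
♙ · ♘ · · · · ·
· ♙ ♙ · ♙ ♙ ♙ ♙
♖ · ♗ ♕ ♔ ♗ ♘ ♖


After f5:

♜ ♞ ♝ · ♚ ♝ ♞ ♜
♟ ♟ ♟ ♟ · · ♟ ♟
· · · · · · · ·
· · · · ♟ ♟ ♛ ·
· · · ♙ · · · ·
♙ · ♘ · · · · ·
· ♙ ♙ · ♙ ♙ ♙ ♙
♖ · ♗ ♕ ♔ ♗ ♘ ♖


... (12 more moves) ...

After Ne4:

♜ · ♝ ♚ · ♝ ♞ ♜
♟ · ♟ · · · ♟ ♟
♕ ♟ · ♟ · · ♛ ·
· · · · ♙ ♟ · ·
· ♙ · · ♘ · · ·
♙ · · · · · · ♘
· · ♙ ♔ ♙ ♙ ♙ ♙
♖ · ♗ · · ♗ · ♖


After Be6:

♜ · · ♚ · ♝ ♞ ♜
♟ · ♟ · · · ♟ ♟
♕ ♟ · ♟ ♝ · ♛ ·
· · · · ♙ ♟ · ·
· ♙ · · ♘ · · ·
♙ · · · · · · ♘
· · ♙ ♔ ♙ ♙ ♙ ♙
♖ · ♗ · · ♗ · ♖



  a b c d e f g h
  ─────────────────
8│♜ · · ♚ · ♝ ♞ ♜│8
7│♟ · ♟ · · · ♟ ♟│7
6│♕ ♟ · ♟ ♝ · ♛ ·│6
5│· · · · ♙ ♟ · ·│5
4│· ♙ · · ♘ · · ·│4
3│♙ · · · · · · ♘│3
2│· · ♙ ♔ ♙ ♙ ♙ ♙│2
1│♖ · ♗ · · ♗ · ♖│1
  ─────────────────
  a b c d e f g h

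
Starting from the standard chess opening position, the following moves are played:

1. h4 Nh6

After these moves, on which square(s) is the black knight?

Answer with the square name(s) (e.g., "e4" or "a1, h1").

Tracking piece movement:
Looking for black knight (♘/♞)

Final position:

  a b c d e f g h
  ─────────────────
8│♜ ♞ ♝ ♛ ♚ ♝ · ♜│8
7│♟ ♟ ♟ ♟ ♟ ♟ ♟ ♟│7
6│· · · · · · · ♞│6
5│· · · · · · · ·│5
4│· · · · · · · ♙│4
3│· · · · · · · ·│3
2│♙ ♙ ♙ ♙ ♙ ♙ ♙ ·│2
1│♖ ♘ ♗ ♕ ♔ ♗ ♘ ♖│1
  ─────────────────
  a b c d e f g h


b8, h6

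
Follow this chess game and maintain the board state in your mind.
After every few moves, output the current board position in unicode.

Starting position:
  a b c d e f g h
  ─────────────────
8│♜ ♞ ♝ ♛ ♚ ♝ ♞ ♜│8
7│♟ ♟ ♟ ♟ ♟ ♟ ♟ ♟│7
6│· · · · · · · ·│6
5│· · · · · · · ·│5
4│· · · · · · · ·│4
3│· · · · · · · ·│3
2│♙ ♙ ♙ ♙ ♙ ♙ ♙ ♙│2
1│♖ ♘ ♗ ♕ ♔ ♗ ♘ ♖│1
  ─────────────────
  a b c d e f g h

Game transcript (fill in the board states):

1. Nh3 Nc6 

  a b c d e f g h
  ─────────────────
8│♜ · ♝ ♛ ♚ ♝ ♞ ♜│8
7│♟ ♟ ♟ ♟ ♟ ♟ ♟ ♟│7
6│· · ♞ · · · · ·│6
5│· · · · · · · ·│5
4│· · · · · · · ·│4
3│· · · · · · · ♘│3
2│♙ ♙ ♙ ♙ ♙ ♙ ♙ ♙│2
1│♖ ♘ ♗ ♕ ♔ ♗ · ♖│1
  ─────────────────
  a b c d e f g h

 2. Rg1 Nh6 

  a b c d e f g h
  ─────────────────
8│♜ · ♝ ♛ ♚ ♝ · ♜│8
7│♟ ♟ ♟ ♟ ♟ ♟ ♟ ♟│7
6│· · ♞ · · · · ♞│6
5│· · · · · · · ·│5
4│· · · · · · · ·│4
3│· · · · · · · ♘│3
2│♙ ♙ ♙ ♙ ♙ ♙ ♙ ♙│2
1│♖ ♘ ♗ ♕ ♔ ♗ ♖ ·│1
  ─────────────────
  a b c d e f g h

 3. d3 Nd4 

  a b c d e f g h
  ─────────────────
8│♜ · ♝ ♛ ♚ ♝ · ♜│8
7│♟ ♟ ♟ ♟ ♟ ♟ ♟ ♟│7
6│· · · · · · · ♞│6
5│· · · · · · · ·│5
4│· · · ♞ · · · ·│4
3│· · · ♙ · · · ♘│3
2│♙ ♙ ♙ · ♙ ♙ ♙ ♙│2
1│♖ ♘ ♗ ♕ ♔ ♗ ♖ ·│1
  ─────────────────
  a b c d e f g h

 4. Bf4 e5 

  a b c d e f g h
  ─────────────────
8│♜ · ♝ ♛ ♚ ♝ · ♜│8
7│♟ ♟ ♟ ♟ · ♟ ♟ ♟│7
6│· · · · · · · ♞│6
5│· · · · ♟ · · ·│5
4│· · · ♞ · ♗ · ·│4
3│· · · ♙ · · · ♘│3
2│♙ ♙ ♙ · ♙ ♙ ♙ ♙│2
1│♖ ♘ · ♕ ♔ ♗ ♖ ·│1
  ─────────────────
  a b c d e f g h



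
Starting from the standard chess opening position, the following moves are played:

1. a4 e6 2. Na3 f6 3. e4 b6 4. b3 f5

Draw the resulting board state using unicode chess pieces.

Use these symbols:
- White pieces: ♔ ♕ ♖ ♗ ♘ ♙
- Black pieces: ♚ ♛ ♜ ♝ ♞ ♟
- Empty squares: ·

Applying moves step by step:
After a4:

♜ ♞ ♝ ♛ ♚ ♝ ♞ ♜
♟ ♟ ♟ ♟ ♟ ♟ ♟ ♟
· · · · · · · ·
· · · · · · · ·
♙ · · · · · · ·
· · · · · · · ·
· ♙ ♙ ♙ ♙ ♙ ♙ ♙
♖ ♘ ♗ ♕ ♔ ♗ ♘ ♖


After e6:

♜ ♞ ♝ ♛ ♚ ♝ ♞ ♜
♟ ♟ ♟ ♟ · ♟ ♟ ♟
· · · · ♟ · · ·
· · · · · · · ·
♙ · · · · · · ·
· · · · · · · ·
· ♙ ♙ ♙ ♙ ♙ ♙ ♙
♖ ♘ ♗ ♕ ♔ ♗ ♘ ♖


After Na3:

♜ ♞ ♝ ♛ ♚ ♝ ♞ ♜
♟ ♟ ♟ ♟ · ♟ ♟ ♟
· · · · ♟ · · ·
· · · · · · · ·
♙ · · · · · · ·
♘ · · · · · · ·
· ♙ ♙ ♙ ♙ ♙ ♙ ♙
♖ · ♗ ♕ ♔ ♗ ♘ ♖


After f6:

♜ ♞ ♝ ♛ ♚ ♝ ♞ ♜
♟ ♟ ♟ ♟ · · ♟ ♟
· · · · ♟ ♟ · ·
· · · · · · · ·
♙ · · · · · · ·
♘ · · · · · · ·
· ♙ ♙ ♙ ♙ ♙ ♙ ♙
♖ · ♗ ♕ ♔ ♗ ♘ ♖


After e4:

♜ ♞ ♝ ♛ ♚ ♝ ♞ ♜
♟ ♟ ♟ ♟ · · ♟ ♟
· · · · ♟ ♟ · ·
· · · · · · · ·
♙ · · · ♙ · · ·
♘ · · · · · · ·
· ♙ ♙ ♙ · ♙ ♙ ♙
♖ · ♗ ♕ ♔ ♗ ♘ ♖


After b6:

♜ ♞ ♝ ♛ ♚ ♝ ♞ ♜
♟ · ♟ ♟ · · ♟ ♟
· ♟ · · ♟ ♟ · ·
· · · · · · · ·
♙ · · · ♙ · · ·
♘ · · · · · · ·
· ♙ ♙ ♙ · ♙ ♙ ♙
♖ · ♗ ♕ ♔ ♗ ♘ ♖


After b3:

♜ ♞ ♝ ♛ ♚ ♝ ♞ ♜
♟ · ♟ ♟ · · ♟ ♟
· ♟ · · ♟ ♟ · ·
· · · · · · · ·
♙ · · · ♙ · · ·
♘ ♙ · · · · · ·
· · ♙ ♙ · ♙ ♙ ♙
♖ · ♗ ♕ ♔ ♗ ♘ ♖


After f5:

♜ ♞ ♝ ♛ ♚ ♝ ♞ ♜
♟ · ♟ ♟ · · ♟ ♟
· ♟ · · ♟ · · ·
· · · · · ♟ · ·
♙ · · · ♙ · · ·
♘ ♙ · · · · · ·
· · ♙ ♙ · ♙ ♙ ♙
♖ · ♗ ♕ ♔ ♗ ♘ ♖



  a b c d e f g h
  ─────────────────
8│♜ ♞ ♝ ♛ ♚ ♝ ♞ ♜│8
7│♟ · ♟ ♟ · · ♟ ♟│7
6│· ♟ · · ♟ · · ·│6
5│· · · · · ♟ · ·│5
4│♙ · · · ♙ · · ·│4
3│♘ ♙ · · · · · ·│3
2│· · ♙ ♙ · ♙ ♙ ♙│2
1│♖ · ♗ ♕ ♔ ♗ ♘ ♖│1
  ─────────────────
  a b c d e f g h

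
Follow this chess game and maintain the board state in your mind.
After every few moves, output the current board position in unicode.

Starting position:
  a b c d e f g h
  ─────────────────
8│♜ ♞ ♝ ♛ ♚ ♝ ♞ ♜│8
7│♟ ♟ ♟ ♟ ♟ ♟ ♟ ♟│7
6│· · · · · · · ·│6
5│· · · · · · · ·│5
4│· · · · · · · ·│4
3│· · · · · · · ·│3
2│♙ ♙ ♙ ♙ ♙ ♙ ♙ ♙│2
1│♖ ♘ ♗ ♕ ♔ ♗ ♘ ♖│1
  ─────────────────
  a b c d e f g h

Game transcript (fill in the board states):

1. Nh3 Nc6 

  a b c d e f g h
  ─────────────────
8│♜ · ♝ ♛ ♚ ♝ ♞ ♜│8
7│♟ ♟ ♟ ♟ ♟ ♟ ♟ ♟│7
6│· · ♞ · · · · ·│6
5│· · · · · · · ·│5
4│· · · · · · · ·│4
3│· · · · · · · ♘│3
2│♙ ♙ ♙ ♙ ♙ ♙ ♙ ♙│2
1│♖ ♘ ♗ ♕ ♔ ♗ · ♖│1
  ─────────────────
  a b c d e f g h

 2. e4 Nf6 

  a b c d e f g h
  ─────────────────
8│♜ · ♝ ♛ ♚ ♝ · ♜│8
7│♟ ♟ ♟ ♟ ♟ ♟ ♟ ♟│7
6│· · ♞ · · ♞ · ·│6
5│· · · · · · · ·│5
4│· · · · ♙ · · ·│4
3│· · · · · · · ♘│3
2│♙ ♙ ♙ ♙ · ♙ ♙ ♙│2
1│♖ ♘ ♗ ♕ ♔ ♗ · ♖│1
  ─────────────────
  a b c d e f g h

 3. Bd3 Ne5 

  a b c d e f g h
  ─────────────────
8│♜ · ♝ ♛ ♚ ♝ · ♜│8
7│♟ ♟ ♟ ♟ ♟ ♟ ♟ ♟│7
6│· · · · · ♞ · ·│6
5│· · · · ♞ · · ·│5
4│· · · · ♙ · · ·│4
3│· · · ♗ · · · ♘│3
2│♙ ♙ ♙ ♙ · ♙ ♙ ♙│2
1│♖ ♘ ♗ ♕ ♔ · · ♖│1
  ─────────────────
  a b c d e f g h

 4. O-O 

  a b c d e f g h
  ─────────────────
8│♜ · ♝ ♛ ♚ ♝ · ♜│8
7│♟ ♟ ♟ ♟ ♟ ♟ ♟ ♟│7
6│· · · · · ♞ · ·│6
5│· · · · ♞ · · ·│5
4│· · · · ♙ · · ·│4
3│· · · ♗ · · · ♘│3
2│♙ ♙ ♙ ♙ · ♙ ♙ ♙│2
1│♖ ♘ ♗ ♕ · ♖ ♔ ·│1
  ─────────────────
  a b c d e f g h


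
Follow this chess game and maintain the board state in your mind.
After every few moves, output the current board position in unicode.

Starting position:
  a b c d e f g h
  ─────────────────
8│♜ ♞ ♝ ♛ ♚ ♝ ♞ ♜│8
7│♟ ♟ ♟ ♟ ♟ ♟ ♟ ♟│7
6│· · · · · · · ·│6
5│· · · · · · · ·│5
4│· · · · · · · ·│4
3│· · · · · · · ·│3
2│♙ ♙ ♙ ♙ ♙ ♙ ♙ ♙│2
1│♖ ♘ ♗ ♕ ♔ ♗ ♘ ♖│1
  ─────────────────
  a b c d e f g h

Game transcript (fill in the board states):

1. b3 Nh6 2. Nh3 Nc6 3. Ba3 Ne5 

  a b c d e f g h
  ─────────────────
8│♜ · ♝ ♛ ♚ ♝ · ♜│8
7│♟ ♟ ♟ ♟ ♟ ♟ ♟ ♟│7
6│· · · · · · · ♞│6
5│· · · · ♞ · · ·│5
4│· · · · · · · ·│4
3│♗ ♙ · · · · · ♘│3
2│♙ · ♙ ♙ ♙ ♙ ♙ ♙│2
1│♖ ♘ · ♕ ♔ ♗ · ♖│1
  ─────────────────
  a b c d e f g h

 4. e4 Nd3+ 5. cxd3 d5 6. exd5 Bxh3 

  a b c d e f g h
  ─────────────────
8│♜ · · ♛ ♚ ♝ · ♜│8
7│♟ ♟ ♟ · ♟ ♟ ♟ ♟│7
6│· · · · · · · ♞│6
5│· · · ♙ · · · ·│5
4│· · · · · · · ·│4
3│♗ ♙ · ♙ · · · ♝│3
2│♙ · · ♙ · ♙ ♙ ♙│2
1│♖ ♘ · ♕ ♔ ♗ · ♖│1
  ─────────────────
  a b c d e f g h

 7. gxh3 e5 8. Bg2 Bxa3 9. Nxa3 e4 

  a b c d e f g h
  ─────────────────
8│♜ · · ♛ ♚ · · ♜│8
7│♟ ♟ ♟ · · ♟ ♟ ♟│7
6│· · · · · · · ♞│6
5│· · · ♙ · · · ·│5
4│· · · · ♟ · · ·│4
3│♘ ♙ · ♙ · · · ♙│3
2│♙ · · ♙ · ♙ ♗ ♙│2
1│♖ · · ♕ ♔ · · ♖│1
  ─────────────────
  a b c d e f g h

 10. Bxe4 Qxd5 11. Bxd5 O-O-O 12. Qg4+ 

  a b c d e f g h
  ─────────────────
8│· · ♚ ♜ · · · ♜│8
7│♟ ♟ ♟ · · ♟ ♟ ♟│7
6│· · · · · · · ♞│6
5│· · · ♗ · · · ·│5
4│· · · · · · ♕ ·│4
3│♘ ♙ · ♙ · · · ♙│3
2│♙ · · ♙ · ♙ · ♙│2
1│♖ · · · ♔ · · ♖│1
  ─────────────────
  a b c d e f g h


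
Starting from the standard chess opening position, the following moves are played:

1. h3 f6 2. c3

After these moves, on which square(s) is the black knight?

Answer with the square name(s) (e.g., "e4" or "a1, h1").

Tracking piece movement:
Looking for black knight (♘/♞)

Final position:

  a b c d e f g h
  ─────────────────
8│♜ ♞ ♝ ♛ ♚ ♝ ♞ ♜│8
7│♟ ♟ ♟ ♟ ♟ · ♟ ♟│7
6│· · · · · ♟ · ·│6
5│· · · · · · · ·│5
4│· · · · · · · ·│4
3│· · ♙ · · · · ♙│3
2│♙ ♙ · ♙ ♙ ♙ ♙ ·│2
1│♖ ♘ ♗ ♕ ♔ ♗ ♘ ♖│1
  ─────────────────
  a b c d e f g h


b8, g8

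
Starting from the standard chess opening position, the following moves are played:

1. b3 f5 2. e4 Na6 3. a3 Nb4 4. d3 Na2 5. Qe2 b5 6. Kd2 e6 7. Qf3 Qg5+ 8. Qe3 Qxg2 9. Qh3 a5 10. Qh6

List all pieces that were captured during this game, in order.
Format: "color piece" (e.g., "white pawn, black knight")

Tracking captures:
  Qxg2: captured white pawn

white pawn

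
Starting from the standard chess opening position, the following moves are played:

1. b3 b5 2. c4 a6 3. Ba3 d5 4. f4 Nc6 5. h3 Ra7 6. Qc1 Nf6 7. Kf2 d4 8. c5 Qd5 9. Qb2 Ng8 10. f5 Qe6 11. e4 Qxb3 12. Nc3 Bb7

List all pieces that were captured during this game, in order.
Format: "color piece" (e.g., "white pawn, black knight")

Tracking captures:
  Qxb3: captured white pawn

white pawn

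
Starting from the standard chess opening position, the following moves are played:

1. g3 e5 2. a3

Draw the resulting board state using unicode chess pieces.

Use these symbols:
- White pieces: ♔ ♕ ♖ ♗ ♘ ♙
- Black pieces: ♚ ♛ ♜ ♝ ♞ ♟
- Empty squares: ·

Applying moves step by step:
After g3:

♜ ♞ ♝ ♛ ♚ ♝ ♞ ♜
♟ ♟ ♟ ♟ ♟ ♟ ♟ ♟
· · · · · · · ·
· · · · · · · ·
· · · · · · · ·
· · · · · · ♙ ·
♙ ♙ ♙ ♙ ♙ ♙ · ♙
♖ ♘ ♗ ♕ ♔ ♗ ♘ ♖


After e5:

♜ ♞ ♝ ♛ ♚ ♝ ♞ ♜
♟ ♟ ♟ ♟ · ♟ ♟ ♟
· · · · · · · ·
· · · · ♟ · · ·
· · · · · · · ·
· · · · · · ♙ ·
♙ ♙ ♙ ♙ ♙ ♙ · ♙
♖ ♘ ♗ ♕ ♔ ♗ ♘ ♖


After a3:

♜ ♞ ♝ ♛ ♚ ♝ ♞ ♜
♟ ♟ ♟ ♟ · ♟ ♟ ♟
· · · · · · · ·
· · · · ♟ · · ·
· · · · · · · ·
♙ · · · · · ♙ ·
· ♙ ♙ ♙ ♙ ♙ · ♙
♖ ♘ ♗ ♕ ♔ ♗ ♘ ♖



  a b c d e f g h
  ─────────────────
8│♜ ♞ ♝ ♛ ♚ ♝ ♞ ♜│8
7│♟ ♟ ♟ ♟ · ♟ ♟ ♟│7
6│· · · · · · · ·│6
5│· · · · ♟ · · ·│5
4│· · · · · · · ·│4
3│♙ · · · · · ♙ ·│3
2│· ♙ ♙ ♙ ♙ ♙ · ♙│2
1│♖ ♘ ♗ ♕ ♔ ♗ ♘ ♖│1
  ─────────────────
  a b c d e f g h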